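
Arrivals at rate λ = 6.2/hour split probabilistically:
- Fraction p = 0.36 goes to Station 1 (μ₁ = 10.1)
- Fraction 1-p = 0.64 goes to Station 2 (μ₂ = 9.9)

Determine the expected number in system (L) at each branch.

Effective rates: λ₁ = 6.2×0.36 = 2.232, λ₂ = 6.2×0.64 = 3.968
Station 1: ρ₁ = 2.232/10.1 = 0.2210, L₁ = ρ₁/(1-ρ₁) = 0.2210/(1-0.2210) = 0.2837
Station 2: ρ₂ = 3.968/9.9 = 0.4008, L₂ = ρ₂/(1-ρ₂) = 0.4008/(1-0.4008) = 0.6689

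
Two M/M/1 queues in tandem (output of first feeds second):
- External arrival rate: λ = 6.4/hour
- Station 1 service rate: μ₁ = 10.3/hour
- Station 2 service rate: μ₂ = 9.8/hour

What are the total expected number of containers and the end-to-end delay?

By Jackson's theorem, each station behaves as independent M/M/1.
Station 1: ρ₁ = 6.4/10.3 = 0.6214, L₁ = ρ₁/(1-ρ₁) = λ/(μ₁-λ) = 6.4/3.90 = 1.6410
Station 2: ρ₂ = 6.4/9.8 = 0.6531, L₂ = ρ₂/(1-ρ₂) = λ/(μ₂-λ) = 6.4/3.40 = 1.8824
Total: L = L₁ + L₂ = 1.6410 + 1.8824 = 3.5234
W = L/λ = 3.5234/6.4 = 0.5505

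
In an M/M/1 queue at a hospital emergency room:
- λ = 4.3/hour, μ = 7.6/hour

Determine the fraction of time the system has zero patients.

ρ = λ/μ = 4.3/7.6 = 0.5658
P(0) = 1 - ρ = 1 - 0.5658 = 0.4342
The server is idle 43.42% of the time.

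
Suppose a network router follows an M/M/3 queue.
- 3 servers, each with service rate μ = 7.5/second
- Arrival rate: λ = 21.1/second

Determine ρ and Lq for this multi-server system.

Traffic intensity: ρ = λ/(cμ) = 21.1/(3×7.5) = 0.9378
Since ρ = 0.9378 < 1, system is stable.
Offered load a = λ/μ = cρ = 21.1/7.5 = 2.8133
P₀ = [ Σₙ₌₀^2 aⁿ/n! + a^3/(3!(1-ρ)) ]⁻¹
Σ = a^0/0! + a^1/1! + a^2/2! = 1.000000 + 2.813333 + 3.957422 = 7.7708
a^3/(3!(1-ρ)) = 22.2671/(6 × 0.0622222) = 59.6440
P₀ = 1/(7.7708 + 59.6440) = 0.01483
Lq = P₀·a^3·ρ / (3!(1-ρ)²) = 0.0148335 × 22.2671 × 0.937778 / (6 × 0.00387160) = 13.3342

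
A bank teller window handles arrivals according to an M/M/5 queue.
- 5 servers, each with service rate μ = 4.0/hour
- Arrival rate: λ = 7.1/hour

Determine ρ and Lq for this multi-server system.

Traffic intensity: ρ = λ/(cμ) = 7.1/(5×4.0) = 0.3550
Since ρ = 0.3550 < 1, system is stable.
Offered load a = λ/μ = cρ = 7.1/4.0 = 1.7750
P₀ = [ Σₙ₌₀^4 aⁿ/n! + a^5/(5!(1-ρ)) ]⁻¹
Σ = a^0/0! + a^1/1! + a^2/2! + a^3/3! + a^4/4! = 1.0000 + 1.7750 + 1.5753 + 0.9321 + 0.4136 = 5.6960
a^5/(5!(1-ρ)) = 17.6194/(120 × 0.6450) = 0.2276
P₀ = 1/(5.6960 + 0.2276) = 0.1688
Lq = P₀·a^5·ρ / (5!(1-ρ)²) = 0.1688 × 17.6194 × 0.3550 / (120 × 0.4160) = 0.02115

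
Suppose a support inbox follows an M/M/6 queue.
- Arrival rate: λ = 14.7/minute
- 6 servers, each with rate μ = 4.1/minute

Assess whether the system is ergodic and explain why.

Stability requires ρ = λ/(cμ) < 1
ρ = 14.7/(6 × 4.1) = 14.7/24.60 = 0.5976
Since 0.5976 < 1, the system is STABLE.
The servers are busy 59.76% of the time.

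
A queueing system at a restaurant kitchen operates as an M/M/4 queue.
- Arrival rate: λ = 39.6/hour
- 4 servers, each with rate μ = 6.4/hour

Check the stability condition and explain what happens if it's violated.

Stability requires ρ = λ/(cμ) < 1
ρ = 39.6/(4 × 6.4) = 39.6/25.60 = 1.5469
Since 1.5469 ≥ 1, the system is UNSTABLE.
Need c > λ/μ = 39.6/6.4 = 6.19.
Minimum servers needed: c = 7.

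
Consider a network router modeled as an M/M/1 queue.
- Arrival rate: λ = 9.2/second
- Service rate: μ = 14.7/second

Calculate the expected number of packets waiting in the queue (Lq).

ρ = λ/μ = 9.2/14.7 = 0.6259
For M/M/1: Lq = λ²/(μ(μ-λ))
Lq = 84.64/(14.7 × 5.50)
Lq = 1.0469 packets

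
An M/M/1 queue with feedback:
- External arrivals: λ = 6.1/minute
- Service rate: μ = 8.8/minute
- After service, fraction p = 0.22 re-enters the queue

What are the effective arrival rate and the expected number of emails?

Effective arrival rate: λ_eff = λ/(1-p) = 6.1/(1-0.22) = 6.1/0.78 = 7.820513
ρ = λ_eff/μ = 7.820513/8.8 = 0.888695
L = ρ/(1-ρ) = 0.888695/(1-0.888695) = 7.9843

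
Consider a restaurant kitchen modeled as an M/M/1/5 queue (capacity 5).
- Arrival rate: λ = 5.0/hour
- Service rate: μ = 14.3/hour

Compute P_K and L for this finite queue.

ρ = λ/μ = 5.0/14.3 = 0.3496503
P₀ = (1-ρ)/(1-ρ^(K+1)) = (1-0.3496503)/(1-0.3496503^6) = 0.6503/0.9982 = 0.6515
P_K = P₀×ρ^K = 0.6515 × 0.3496503^5 = 0.6515 × 0.005226 = 0.003405
Blocking probability P_5 = 0.003405 (0.34%)
L = ρ[1 - (K+1)ρ^K + Kρ^(K+1)] / [(1-ρ)(1-ρ^(K+1))]
L = 0.3496503 × (1 - 6×0.0052260 + 5×0.0018273) / ((1 - 0.3496503) × (1 - 0.0018273)) = 0.5267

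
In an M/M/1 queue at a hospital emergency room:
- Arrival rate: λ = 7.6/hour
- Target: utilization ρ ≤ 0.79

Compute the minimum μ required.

ρ = λ/μ, so μ = λ/ρ
μ ≥ 7.6/0.79 = 9.6203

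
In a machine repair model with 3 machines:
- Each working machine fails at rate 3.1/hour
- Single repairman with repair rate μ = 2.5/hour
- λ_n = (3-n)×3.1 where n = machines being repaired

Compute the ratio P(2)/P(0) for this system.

P(2)/P(0) = ∏_{i=0}^{2-1} λ_i/μ_{i+1}
= (3-0)×3.1/2.5 × (3-1)×3.1/2.5
= 9.2256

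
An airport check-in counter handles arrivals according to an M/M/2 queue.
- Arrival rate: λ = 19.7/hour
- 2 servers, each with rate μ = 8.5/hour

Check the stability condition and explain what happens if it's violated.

Stability requires ρ = λ/(cμ) < 1
ρ = 19.7/(2 × 8.5) = 19.7/17.00 = 1.1588
Since 1.1588 ≥ 1, the system is UNSTABLE.
Need c > λ/μ = 19.7/8.5 = 2.32.
Minimum servers needed: c = 3.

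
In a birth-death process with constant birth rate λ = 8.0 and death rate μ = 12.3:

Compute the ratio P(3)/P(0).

For constant rates: P(n)/P(0) = (λ/μ)^n
P(3)/P(0) = (8.0/12.3)^3 = 0.6504^3 = 0.2751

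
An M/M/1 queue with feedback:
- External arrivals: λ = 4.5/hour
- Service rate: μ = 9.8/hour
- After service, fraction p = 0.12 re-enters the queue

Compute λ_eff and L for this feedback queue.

Effective arrival rate: λ_eff = λ/(1-p) = 4.5/(1-0.12) = 4.5/0.88 = 5.1136
ρ = λ_eff/μ = 5.1136/9.8 = 0.5218
L = ρ/(1-ρ) = 0.5218/(1-0.5218) = 1.0912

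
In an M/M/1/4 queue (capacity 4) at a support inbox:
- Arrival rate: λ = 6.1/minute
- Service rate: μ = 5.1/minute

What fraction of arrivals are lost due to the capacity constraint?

ρ = λ/μ = 6.1/5.1 = 1.1961
P₀ = (1-ρ)/(1-ρ^(K+1)) = (1-1.1961)/(1-1.1961^5) = -0.1961/-1.4481 = 0.1354
P_K = P₀×ρ^K = 0.13541 × 1.1961^4 = 0.13541 × 2.0468 = 0.2772
Blocking probability = 27.72%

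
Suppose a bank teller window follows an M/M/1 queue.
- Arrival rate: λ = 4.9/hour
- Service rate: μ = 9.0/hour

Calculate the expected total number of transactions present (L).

ρ = λ/μ = 4.9/9.0 = 0.5444
For M/M/1: L = λ/(μ-λ)
L = 4.9/(9.0-4.9) = 4.9/4.10
L = 1.1951 transactions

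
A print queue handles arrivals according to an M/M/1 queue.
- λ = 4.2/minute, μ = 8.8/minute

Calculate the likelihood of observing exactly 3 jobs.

ρ = λ/μ = 4.2/8.8 = 0.47727
P(n) = (1-ρ)ρⁿ
P(3) = (1-0.47727) × 0.47727^3
P(3) = 0.52273 × 0.10872
P(3) = 0.05683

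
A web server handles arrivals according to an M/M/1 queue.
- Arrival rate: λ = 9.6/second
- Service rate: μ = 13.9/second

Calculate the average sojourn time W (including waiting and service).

First, compute utilization: ρ = λ/μ = 9.6/13.9 = 0.6906
For M/M/1: W = 1/(μ-λ)
W = 1/(13.9-9.6) = 1/4.30
W = 0.2326 seconds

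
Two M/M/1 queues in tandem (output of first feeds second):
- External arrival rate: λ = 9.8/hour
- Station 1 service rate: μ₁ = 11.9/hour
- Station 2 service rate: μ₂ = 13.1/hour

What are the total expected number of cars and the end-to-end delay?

By Jackson's theorem, each station behaves as independent M/M/1.
Station 1: ρ₁ = 9.8/11.9 = 0.8235, L₁ = ρ₁/(1-ρ₁) = λ/(μ₁-λ) = 9.8/2.10 = 4.6667
Station 2: ρ₂ = 9.8/13.1 = 0.7481, L₂ = ρ₂/(1-ρ₂) = λ/(μ₂-λ) = 9.8/3.30 = 2.9697
Total: L = L₁ + L₂ = 4.6667 + 2.9697 = 7.6364
W = L/λ = 7.6364/9.8 = 0.7792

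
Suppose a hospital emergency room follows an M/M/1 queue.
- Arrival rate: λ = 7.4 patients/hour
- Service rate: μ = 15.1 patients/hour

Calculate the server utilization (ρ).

Server utilization: ρ = λ/μ
ρ = 7.4/15.1 = 0.4901
The server is busy 49.01% of the time.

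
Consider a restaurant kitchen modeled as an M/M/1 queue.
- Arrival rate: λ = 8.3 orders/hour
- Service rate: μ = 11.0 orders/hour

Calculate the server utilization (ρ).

Server utilization: ρ = λ/μ
ρ = 8.3/11.0 = 0.7545
The server is busy 75.45% of the time.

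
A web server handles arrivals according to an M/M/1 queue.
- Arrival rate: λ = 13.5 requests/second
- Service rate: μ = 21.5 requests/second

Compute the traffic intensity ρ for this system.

Server utilization: ρ = λ/μ
ρ = 13.5/21.5 = 0.6279
The server is busy 62.79% of the time.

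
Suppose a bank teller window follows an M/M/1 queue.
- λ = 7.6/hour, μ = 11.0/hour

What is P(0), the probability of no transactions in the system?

ρ = λ/μ = 7.6/11.0 = 0.6909
P(0) = 1 - ρ = 1 - 0.6909 = 0.3091
The server is idle 30.91% of the time.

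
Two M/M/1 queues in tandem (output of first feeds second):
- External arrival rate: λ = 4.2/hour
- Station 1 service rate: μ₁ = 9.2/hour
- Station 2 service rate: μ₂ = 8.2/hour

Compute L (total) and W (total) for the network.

By Jackson's theorem, each station behaves as independent M/M/1.
Station 1: ρ₁ = 4.2/9.2 = 0.4565, L₁ = ρ₁/(1-ρ₁) = λ/(μ₁-λ) = 4.2/5.00 = 0.8400
Station 2: ρ₂ = 4.2/8.2 = 0.5122, L₂ = ρ₂/(1-ρ₂) = λ/(μ₂-λ) = 4.2/4.00 = 1.0500
Total: L = L₁ + L₂ = 0.8400 + 1.0500 = 1.8900
W = L/λ = 1.8900/4.2 = 0.4500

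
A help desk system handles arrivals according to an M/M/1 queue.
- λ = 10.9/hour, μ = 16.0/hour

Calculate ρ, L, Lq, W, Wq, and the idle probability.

Step 1: ρ = λ/μ = 10.9/16.0 = 0.6813
Step 2: L = λ/(μ-λ) = 10.9/5.10 = 2.1373
Step 3: Lq = λ²/(μ(μ-λ)) = 118.81/(16.0×5.10) = 1.4560
Step 4: W = 1/(μ-λ) = 1/5.10 = 0.19608
Step 5: Wq = λ/(μ(μ-λ)) = 10.9/(16.0×5.10) = 0.1336
Step 6: P(0) = 1-ρ = 0.3187
Verify: L = λW = 10.9×0.19608 = 2.1373 ✔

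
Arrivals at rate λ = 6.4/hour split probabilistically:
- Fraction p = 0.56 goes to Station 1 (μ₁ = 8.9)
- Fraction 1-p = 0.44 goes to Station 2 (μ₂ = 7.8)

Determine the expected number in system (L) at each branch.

Effective rates: λ₁ = 6.4×0.56 = 3.584, λ₂ = 6.4×0.44 = 2.816
Station 1: ρ₁ = 3.584/8.9 = 0.4027, L₁ = ρ₁/(1-ρ₁) = 0.4027/(1-0.4027) = 0.6742
Station 2: ρ₂ = 2.816/7.8 = 0.36103, L₂ = ρ₂/(1-ρ₂) = 0.36103/(1-0.36103) = 0.5650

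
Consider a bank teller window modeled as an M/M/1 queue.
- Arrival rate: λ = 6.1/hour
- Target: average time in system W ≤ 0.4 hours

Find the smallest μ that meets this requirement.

For M/M/1: W = 1/(μ-λ)
Need W ≤ 0.4, so 1/(μ-λ) ≤ 0.4
μ - λ ≥ 1/0.4 = 2.5000
μ ≥ 6.1 + 2.5000 = 8.6000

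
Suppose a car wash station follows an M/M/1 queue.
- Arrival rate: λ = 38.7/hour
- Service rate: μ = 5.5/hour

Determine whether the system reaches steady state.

Stability requires ρ = λ/(cμ) < 1
ρ = 38.7/(1 × 5.5) = 38.7/5.50 = 7.0364
Since 7.0364 ≥ 1, the system is UNSTABLE.
Queue grows without bound. Need μ > λ = 38.7.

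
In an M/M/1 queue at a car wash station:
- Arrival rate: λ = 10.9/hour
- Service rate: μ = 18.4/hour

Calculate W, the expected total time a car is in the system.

First, compute utilization: ρ = λ/μ = 10.9/18.4 = 0.5924
For M/M/1: W = 1/(μ-λ)
W = 1/(18.4-10.9) = 1/7.50
W = 0.1333 hours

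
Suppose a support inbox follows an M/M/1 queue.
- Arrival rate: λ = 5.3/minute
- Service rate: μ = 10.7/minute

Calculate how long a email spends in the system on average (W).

First, compute utilization: ρ = λ/μ = 5.3/10.7 = 0.4953
For M/M/1: W = 1/(μ-λ)
W = 1/(10.7-5.3) = 1/5.40
W = 0.1852 minutes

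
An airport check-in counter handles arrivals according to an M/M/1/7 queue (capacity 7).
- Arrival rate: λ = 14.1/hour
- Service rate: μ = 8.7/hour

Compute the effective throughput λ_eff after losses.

ρ = λ/μ = 14.1/8.7 = 1.6207
P₀ = (1-ρ)/(1-ρ^(K+1)) = (1-1.6207)/(1-1.6207^8) = -0.6207/-46.6015 = 0.01332
P_K = P₀×ρ^K = 0.01332 × 1.6207^7 = 0.01332 × 29.3710 = 0.3912
λ_eff = λ(1-P_K) = 14.1 × (1 - 0.3912) = 14.1 × 0.6088 = 8.5841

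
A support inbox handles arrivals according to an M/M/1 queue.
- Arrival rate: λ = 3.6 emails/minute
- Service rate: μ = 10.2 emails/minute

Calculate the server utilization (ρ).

Server utilization: ρ = λ/μ
ρ = 3.6/10.2 = 0.3529
The server is busy 35.29% of the time.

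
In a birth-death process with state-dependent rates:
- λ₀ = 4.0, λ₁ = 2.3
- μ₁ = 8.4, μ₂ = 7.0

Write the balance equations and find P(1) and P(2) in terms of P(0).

Balance equations:
State 0: λ₀P₀ = μ₁P₁ → P₁ = (λ₀/μ₁)P₀ = (4.0/8.4)P₀ = 0.4762P₀
State 1: P₂ = (λ₀λ₁)/(μ₁μ₂)P₀ = (4.0×2.3)/(8.4×7.0)P₀ = 0.1565P₀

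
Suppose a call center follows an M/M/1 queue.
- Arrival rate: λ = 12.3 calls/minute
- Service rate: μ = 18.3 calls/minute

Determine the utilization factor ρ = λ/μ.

Server utilization: ρ = λ/μ
ρ = 12.3/18.3 = 0.6721
The server is busy 67.21% of the time.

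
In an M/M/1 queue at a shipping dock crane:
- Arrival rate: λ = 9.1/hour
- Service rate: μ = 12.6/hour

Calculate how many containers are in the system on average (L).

ρ = λ/μ = 9.1/12.6 = 0.7222
For M/M/1: L = λ/(μ-λ)
L = 9.1/(12.6-9.1) = 9.1/3.50
L = 2.6000 containers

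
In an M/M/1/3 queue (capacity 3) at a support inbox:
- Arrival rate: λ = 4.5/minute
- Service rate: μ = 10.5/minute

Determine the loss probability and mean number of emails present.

ρ = λ/μ = 4.5/10.5 = 0.42857
P₀ = (1-ρ)/(1-ρ^(K+1)) = (1-0.42857)/(1-0.42857^4) = 0.57143/0.96626 = 0.5914
P_K = P₀×ρ^K = 0.59138 × 0.42857^3 = 0.59138 × 0.078716 = 0.04655
Blocking probability P_3 = 0.04655 (4.66%)
L = ρ[1 - (K+1)ρ^K + Kρ^(K+1)] / [(1-ρ)(1-ρ^(K+1))]
L = 0.42857 × (1 - 4×0.07872 + 3×0.03374) / ((1 - 0.42857) × (1 - 0.03374)) = 0.6103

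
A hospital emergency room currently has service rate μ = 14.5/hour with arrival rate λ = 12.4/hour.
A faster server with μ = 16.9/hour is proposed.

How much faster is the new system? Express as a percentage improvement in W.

System 1: ρ₁ = 12.4/14.5 = 0.8552, W₁ = 1/(14.5-12.4) = 0.47619
System 2: ρ₂ = 12.4/16.9 = 0.7337, W₂ = 1/(16.9-12.4) = 0.22222
Improvement: (W₁-W₂)/W₁ = (0.47619-0.22222)/0.47619 = 53.33%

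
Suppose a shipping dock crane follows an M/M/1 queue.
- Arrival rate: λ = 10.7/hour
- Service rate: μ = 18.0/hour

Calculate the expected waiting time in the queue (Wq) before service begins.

First, compute utilization: ρ = λ/μ = 10.7/18.0 = 0.5944
For M/M/1: Wq = λ/(μ(μ-λ))
Wq = 10.7/(18.0 × (18.0-10.7))
Wq = 10.7/(18.0 × 7.30)
Wq = 0.08143 hours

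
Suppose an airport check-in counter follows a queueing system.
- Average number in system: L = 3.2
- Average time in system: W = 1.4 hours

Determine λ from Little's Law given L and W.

Little's Law: L = λW, so λ = L/W
λ = 3.2/1.4 = 2.2857 passengers/hour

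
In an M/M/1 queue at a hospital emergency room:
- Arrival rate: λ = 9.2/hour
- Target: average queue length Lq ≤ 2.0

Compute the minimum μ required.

For M/M/1: Lq = λ²/(μ(μ-λ))
Need Lq ≤ 2.0, i.e. μ(μ-λ) ≥ λ²/2.0
μ² - 9.2μ - 84.64/2.0 ≥ 0  →  μ² - 9.2μ - 42.3200 ≥ 0
Quadratic formula (positive root): μ = [λ + √(λ² + 4×42.3200)]/2
Discriminant: 84.64 + 4×42.3200 = 253.9200, √253.9200 = 15.93487
μ ≥ (9.2 + 15.93487)/2 = 12.5674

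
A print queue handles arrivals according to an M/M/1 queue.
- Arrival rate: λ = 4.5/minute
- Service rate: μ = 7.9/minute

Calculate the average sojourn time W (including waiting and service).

First, compute utilization: ρ = λ/μ = 4.5/7.9 = 0.5696
For M/M/1: W = 1/(μ-λ)
W = 1/(7.9-4.5) = 1/3.40
W = 0.2941 minutes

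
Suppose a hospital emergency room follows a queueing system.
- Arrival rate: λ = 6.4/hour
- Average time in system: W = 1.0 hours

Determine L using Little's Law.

Little's Law: L = λW
L = 6.4 × 1.0 = 6.4000 patients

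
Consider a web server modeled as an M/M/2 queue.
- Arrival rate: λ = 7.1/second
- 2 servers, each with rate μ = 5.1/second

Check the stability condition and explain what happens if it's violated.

Stability requires ρ = λ/(cμ) < 1
ρ = 7.1/(2 × 5.1) = 7.1/10.20 = 0.6961
Since 0.6961 < 1, the system is STABLE.
The servers are busy 69.61% of the time.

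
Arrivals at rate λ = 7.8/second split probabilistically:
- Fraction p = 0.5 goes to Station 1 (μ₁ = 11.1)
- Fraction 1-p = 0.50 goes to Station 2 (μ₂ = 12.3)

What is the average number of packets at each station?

Effective rates: λ₁ = 7.8×0.5 = 3.9, λ₂ = 7.8×0.50 = 3.9
Station 1: ρ₁ = 3.9/11.1 = 0.35135, L₁ = ρ₁/(1-ρ₁) = 0.35135/(1-0.35135) = 0.5417
Station 2: ρ₂ = 3.9/12.3 = 0.3171, L₂ = ρ₂/(1-ρ₂) = 0.3171/(1-0.3171) = 0.4643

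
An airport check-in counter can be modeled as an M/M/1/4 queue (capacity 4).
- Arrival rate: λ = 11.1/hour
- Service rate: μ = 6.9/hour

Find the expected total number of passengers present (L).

ρ = λ/μ = 11.1/6.9 = 1.6087
P₀ = (1-ρ)/(1-ρ^(K+1)) = (1-1.6087)/(1-1.6087^5) = -0.6087/-9.7740 = 0.06228
P_K = P₀×ρ^K = 0.06228 × 1.6087^4 = 0.06228 × 6.6973 = 0.4171
L = ρ[1 - (K+1)ρ^K + Kρ^(K+1)] / [(1-ρ)(1-ρ^(K+1))]
L = 1.6087 × (1 - 5×6.69731 + 4×10.7740) / ((1 - 1.6087) × (1 - 10.7740)) = 2.8687 passengers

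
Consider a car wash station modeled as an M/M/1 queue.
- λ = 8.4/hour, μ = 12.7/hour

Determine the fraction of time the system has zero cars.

ρ = λ/μ = 8.4/12.7 = 0.6614
P(0) = 1 - ρ = 1 - 0.6614 = 0.3386
The server is idle 33.86% of the time.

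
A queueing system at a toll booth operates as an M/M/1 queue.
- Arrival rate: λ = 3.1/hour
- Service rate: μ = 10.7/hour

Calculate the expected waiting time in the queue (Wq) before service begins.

First, compute utilization: ρ = λ/μ = 3.1/10.7 = 0.2897
For M/M/1: Wq = λ/(μ(μ-λ))
Wq = 3.1/(10.7 × (10.7-3.1))
Wq = 3.1/(10.7 × 7.60)
Wq = 0.03812 hours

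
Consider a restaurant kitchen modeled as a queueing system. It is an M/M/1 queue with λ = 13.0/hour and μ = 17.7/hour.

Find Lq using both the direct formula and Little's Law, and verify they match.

Method 1 (direct): Lq = λ²/(μ(μ-λ)) = 169.00/(17.7 × 4.70) = 2.0315

Method 2 (Little's Law):
W = 1/(μ-λ) = 1/4.70 = 0.21277
Wq = W - 1/μ = 0.21277 - 0.056497 = 0.15627
Lq = λWq = 13.0 × 0.15627 = 2.0315 ✔ (matches Method 1)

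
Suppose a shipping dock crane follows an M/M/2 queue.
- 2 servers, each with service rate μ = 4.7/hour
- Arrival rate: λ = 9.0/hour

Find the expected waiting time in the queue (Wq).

Traffic intensity: ρ = λ/(cμ) = 9.0/(2×4.7) = 0.9574
Since ρ = 0.9574 < 1, system is stable.
Offered load a = λ/μ = cρ = 9.0/4.7 = 1.9149
P₀ = [ Σₙ₌₀^1 aⁿ/n! + a^2/(2!(1-ρ)) ]⁻¹
Σ = a^0/0! + a^1/1! = 1.0000 + 1.9149 = 2.9149
a^2/(2!(1-ρ)) = 3.6668/(2 × 0.042553) = 43.0851
P₀ = 1/(2.9149 + 43.0851) = 0.02174
Lq = P₀·a^2·ρ / (2!(1-ρ)²) = 0.02173913 × 3.666818 × 0.9574468 / (2 × 0.001810774) = 21.0742
Wq = Lq/λ = 21.0742/9.0 = 2.3416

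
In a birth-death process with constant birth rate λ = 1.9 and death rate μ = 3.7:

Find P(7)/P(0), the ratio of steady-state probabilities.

For constant rates: P(n)/P(0) = (λ/μ)^n
P(7)/P(0) = (1.9/3.7)^7 = 0.513514^7 = 0.009416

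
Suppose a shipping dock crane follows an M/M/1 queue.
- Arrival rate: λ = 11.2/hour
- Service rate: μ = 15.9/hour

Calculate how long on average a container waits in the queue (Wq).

First, compute utilization: ρ = λ/μ = 11.2/15.9 = 0.7044
For M/M/1: Wq = λ/(μ(μ-λ))
Wq = 11.2/(15.9 × (15.9-11.2))
Wq = 11.2/(15.9 × 4.70)
Wq = 0.1499 hours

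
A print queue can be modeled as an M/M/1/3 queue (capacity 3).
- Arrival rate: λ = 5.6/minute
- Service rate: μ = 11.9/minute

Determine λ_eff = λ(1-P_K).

ρ = λ/μ = 5.6/11.9 = 0.4706
P₀ = (1-ρ)/(1-ρ^(K+1)) = (1-0.4706)/(1-0.4706^4) = 0.5294/0.9510 = 0.5567
P_K = P₀×ρ^K = 0.55670 × 0.4706^3 = 0.55670 × 0.10422 = 0.05802
λ_eff = λ(1-P_K) = 5.6 × (1 - 0.05802) = 5.6 × 0.94198 = 5.2751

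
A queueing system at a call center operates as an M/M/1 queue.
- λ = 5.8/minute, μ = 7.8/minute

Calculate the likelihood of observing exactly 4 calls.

ρ = λ/μ = 5.8/7.8 = 0.7436
P(n) = (1-ρ)ρⁿ
P(4) = (1-0.7436) × 0.7436^4
P(4) = 0.25640 × 0.30574
P(4) = 0.07839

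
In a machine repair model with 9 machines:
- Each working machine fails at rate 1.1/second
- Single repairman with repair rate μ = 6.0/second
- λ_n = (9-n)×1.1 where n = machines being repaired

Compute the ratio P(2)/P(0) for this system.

P(2)/P(0) = ∏_{i=0}^{2-1} λ_i/μ_{i+1}
= (9-0)×1.1/6.0 × (9-1)×1.1/6.0
= 2.4200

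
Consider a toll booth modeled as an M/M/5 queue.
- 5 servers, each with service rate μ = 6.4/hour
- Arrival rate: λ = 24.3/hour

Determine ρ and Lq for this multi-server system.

Traffic intensity: ρ = λ/(cμ) = 24.3/(5×6.4) = 0.7594
Since ρ = 0.7594 < 1, system is stable.
Offered load a = λ/μ = cρ = 24.3/6.4 = 3.7969
P₀ = [ Σₙ₌₀^4 aⁿ/n! + a^5/(5!(1-ρ)) ]⁻¹
Σ = a^0/0! + a^1/1! + a^2/2! + a^3/3! + a^4/4! = 1.0000 + 3.7969 + 7.2081 + 9.1228 + 8.6595 = 29.7873
a^5/(5!(1-ρ)) = 789.0990/(120 × 0.240625) = 27.3281
P₀ = 1/(29.7873 + 27.3281) = 0.01751
Lq = P₀·a^5·ρ / (5!(1-ρ)²) = 0.017508 × 789.0990 × 0.75938 / (120 × 0.057900) = 1.5100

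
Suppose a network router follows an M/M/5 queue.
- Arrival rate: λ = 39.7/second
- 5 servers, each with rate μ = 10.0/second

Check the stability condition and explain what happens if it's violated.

Stability requires ρ = λ/(cμ) < 1
ρ = 39.7/(5 × 10.0) = 39.7/50.00 = 0.7940
Since 0.7940 < 1, the system is STABLE.
The servers are busy 79.40% of the time.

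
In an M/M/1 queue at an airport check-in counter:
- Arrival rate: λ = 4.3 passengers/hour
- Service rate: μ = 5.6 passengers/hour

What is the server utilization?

Server utilization: ρ = λ/μ
ρ = 4.3/5.6 = 0.7679
The server is busy 76.79% of the time.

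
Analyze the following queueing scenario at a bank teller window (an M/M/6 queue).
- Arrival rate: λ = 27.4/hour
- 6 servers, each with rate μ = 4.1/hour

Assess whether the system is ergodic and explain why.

Stability requires ρ = λ/(cμ) < 1
ρ = 27.4/(6 × 4.1) = 27.4/24.60 = 1.1138
Since 1.1138 ≥ 1, the system is UNSTABLE.
Need c > λ/μ = 27.4/4.1 = 6.68.
Minimum servers needed: c = 7.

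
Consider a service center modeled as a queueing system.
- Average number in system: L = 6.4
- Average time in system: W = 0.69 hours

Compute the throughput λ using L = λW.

Little's Law: L = λW, so λ = L/W
λ = 6.4/0.69 = 9.2754 customers/hour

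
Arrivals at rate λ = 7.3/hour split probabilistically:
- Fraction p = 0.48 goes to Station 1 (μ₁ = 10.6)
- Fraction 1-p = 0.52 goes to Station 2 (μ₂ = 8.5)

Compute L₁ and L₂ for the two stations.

Effective rates: λ₁ = 7.3×0.48 = 3.504, λ₂ = 7.3×0.52 = 3.796
Station 1: ρ₁ = 3.504/10.6 = 0.33057, L₁ = ρ₁/(1-ρ₁) = 0.33057/(1-0.33057) = 0.4938
Station 2: ρ₂ = 3.796/8.5 = 0.4466, L₂ = ρ₂/(1-ρ₂) = 0.4466/(1-0.4466) = 0.8070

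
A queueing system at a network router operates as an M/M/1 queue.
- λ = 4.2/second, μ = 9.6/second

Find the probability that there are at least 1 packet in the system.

ρ = λ/μ = 4.2/9.6 = 0.4375
P(N ≥ n) = ρⁿ
P(N ≥ 1) = 0.4375^1
P(N ≥ 1) = 0.4375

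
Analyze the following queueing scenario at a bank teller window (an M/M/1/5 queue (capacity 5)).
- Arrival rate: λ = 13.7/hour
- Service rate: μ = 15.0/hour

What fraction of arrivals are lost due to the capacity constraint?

ρ = λ/μ = 13.7/15.0 = 0.91333
P₀ = (1-ρ)/(1-ρ^(K+1)) = (1-0.91333)/(1-0.91333^6) = 0.08667/0.4195 = 0.2066
P_K = P₀×ρ^K = 0.2066 × 0.91333^5 = 0.2066 × 0.6355 = 0.1313
Blocking probability = 13.13%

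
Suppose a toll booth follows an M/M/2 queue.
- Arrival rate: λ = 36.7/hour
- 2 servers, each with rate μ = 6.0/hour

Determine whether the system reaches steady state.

Stability requires ρ = λ/(cμ) < 1
ρ = 36.7/(2 × 6.0) = 36.7/12.00 = 3.0583
Since 3.0583 ≥ 1, the system is UNSTABLE.
Need c > λ/μ = 36.7/6.0 = 6.12.
Minimum servers needed: c = 7.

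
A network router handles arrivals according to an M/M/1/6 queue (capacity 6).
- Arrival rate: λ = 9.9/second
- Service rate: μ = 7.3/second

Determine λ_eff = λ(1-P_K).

ρ = λ/μ = 9.9/7.3 = 1.356164
P₀ = (1-ρ)/(1-ρ^(K+1)) = (1-1.356164)/(1-1.356164^7) = -0.35616/-7.4370 = 0.04789
P_K = P₀×ρ^K = 0.04789 × 1.356164^6 = 0.04789 × 6.2212 = 0.2979
λ_eff = λ(1-P_K) = 9.9 × (1 - 0.29794) = 9.9 × 0.70206 = 6.9504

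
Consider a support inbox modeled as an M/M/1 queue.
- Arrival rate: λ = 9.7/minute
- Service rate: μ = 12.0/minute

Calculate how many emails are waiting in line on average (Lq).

ρ = λ/μ = 9.7/12.0 = 0.8083
For M/M/1: Lq = λ²/(μ(μ-λ))
Lq = 94.09/(12.0 × 2.30)
Lq = 3.4091 emails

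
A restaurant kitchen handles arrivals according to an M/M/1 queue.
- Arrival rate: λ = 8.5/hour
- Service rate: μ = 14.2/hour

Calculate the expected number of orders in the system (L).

ρ = λ/μ = 8.5/14.2 = 0.5986
For M/M/1: L = λ/(μ-λ)
L = 8.5/(14.2-8.5) = 8.5/5.70
L = 1.4912 orders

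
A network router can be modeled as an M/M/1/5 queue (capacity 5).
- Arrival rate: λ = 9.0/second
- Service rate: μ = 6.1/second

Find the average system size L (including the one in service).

ρ = λ/μ = 9.0/6.1 = 1.47541
P₀ = (1-ρ)/(1-ρ^(K+1)) = (1-1.47541)/(1-1.47541^6) = -0.47541/-9.3152 = 0.05104
P_K = P₀×ρ^K = 0.05104 × 1.47541^5 = 0.05104 × 6.9914 = 0.3568
L = ρ[1 - (K+1)ρ^K + Kρ^(K+1)] / [(1-ρ)(1-ρ^(K+1))]
L = 1.47541 × (1 - 6×6.9914 + 5×10.3152) / ((1 - 1.47541) × (1 - 10.3152)) = 3.5407 packets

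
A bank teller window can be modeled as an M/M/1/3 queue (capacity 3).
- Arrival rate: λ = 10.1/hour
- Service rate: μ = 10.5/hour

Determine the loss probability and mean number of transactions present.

ρ = λ/μ = 10.1/10.5 = 0.9619
P₀ = (1-ρ)/(1-ρ^(K+1)) = (1-0.9619)/(1-0.9619^4) = 0.038100/0.14391 = 0.2647
P_K = P₀×ρ^K = 0.2647 × 0.9619^3 = 0.2647 × 0.8900 = 0.2356
Blocking probability P_3 = 0.2356 (23.56%)
L = ρ[1 - (K+1)ρ^K + Kρ^(K+1)] / [(1-ρ)(1-ρ^(K+1))]
L = 0.9619 × (1 - 4×0.8899995 + 3×0.8560905) / ((1 - 0.9619) × (1 - 0.8560905)) = 1.4515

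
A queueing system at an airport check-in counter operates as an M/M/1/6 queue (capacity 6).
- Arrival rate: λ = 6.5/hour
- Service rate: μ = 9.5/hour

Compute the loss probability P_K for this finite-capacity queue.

ρ = λ/μ = 6.5/9.5 = 0.68421
P₀ = (1-ρ)/(1-ρ^(K+1)) = (1-0.68421)/(1-0.68421^7) = 0.3158/0.9298 = 0.3396
P_K = P₀×ρ^K = 0.33963 × 0.68421^6 = 0.33963 × 0.10260 = 0.03485
Blocking probability = 3.48%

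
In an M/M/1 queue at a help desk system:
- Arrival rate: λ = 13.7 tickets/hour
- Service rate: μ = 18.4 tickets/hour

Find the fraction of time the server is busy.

Server utilization: ρ = λ/μ
ρ = 13.7/18.4 = 0.7446
The server is busy 74.46% of the time.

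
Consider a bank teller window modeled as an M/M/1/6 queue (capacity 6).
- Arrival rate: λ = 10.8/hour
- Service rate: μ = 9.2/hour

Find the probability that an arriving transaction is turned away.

ρ = λ/μ = 10.8/9.2 = 1.1739
P₀ = (1-ρ)/(1-ρ^(K+1)) = (1-1.1739)/(1-1.1739^7) = -0.1739/-2.0720 = 0.08393
P_K = P₀×ρ^K = 0.08393 × 1.1739^6 = 0.08393 × 2.6169 = 0.2196
Blocking probability = 21.96%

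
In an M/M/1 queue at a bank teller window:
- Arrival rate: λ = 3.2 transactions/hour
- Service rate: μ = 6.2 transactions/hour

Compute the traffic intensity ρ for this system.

Server utilization: ρ = λ/μ
ρ = 3.2/6.2 = 0.5161
The server is busy 51.61% of the time.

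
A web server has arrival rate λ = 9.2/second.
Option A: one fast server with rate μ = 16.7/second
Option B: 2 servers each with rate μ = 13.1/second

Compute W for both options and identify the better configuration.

Option A: single server μ = 16.7 (M/M/1)
  ρ_A = 9.2/16.7 = 0.5509
  W_A = 1/(μ-λ) = 1/(16.7-9.2) = 1/7.50 = 0.1333

Option B: 2 servers μ = 13.1 (M/M/2)
  ρ_B = λ/(cμ) = 9.2/(2×13.1) = 0.3511
  Offered load a = λ/μ = cρ = 9.2/13.1 = 0.7023
  P₀ = [ Σₙ₌₀^1 aⁿ/n! + a^2/(2!(1-ρ)) ]⁻¹
  Σ = a^0/0! + a^1/1! = 1.0000 + 0.7023 = 1.7023
  a^2/(2!(1-ρ)) = 0.49321/(2 × 0.64885) = 0.3801
  P₀ = 1/(1.7023 + 0.3801) = 0.4802
  Lq = P₀·a^2·ρ / (2!(1-ρ)²) = 0.480226 × 0.493211 × 0.351145 / (2 × 0.421013) = 0.09877
  Wq_B = Lq/λ = 0.09877/9.2 = 0.010736
  W_B = Wq_B + 1/μ = 0.010736 + 0.076336 = 0.08707

Since W_B = 0.08707 < W_A = 0.1333, Option B (multiple servers) has the shorter time in system.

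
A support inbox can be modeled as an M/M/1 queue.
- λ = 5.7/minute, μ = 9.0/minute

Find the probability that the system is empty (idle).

ρ = λ/μ = 5.7/9.0 = 0.6333
P(0) = 1 - ρ = 1 - 0.6333 = 0.3667
The server is idle 36.67% of the time.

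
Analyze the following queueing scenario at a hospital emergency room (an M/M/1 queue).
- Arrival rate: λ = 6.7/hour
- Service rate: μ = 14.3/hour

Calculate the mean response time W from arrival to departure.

First, compute utilization: ρ = λ/μ = 6.7/14.3 = 0.4685
For M/M/1: W = 1/(μ-λ)
W = 1/(14.3-6.7) = 1/7.60
W = 0.1316 hours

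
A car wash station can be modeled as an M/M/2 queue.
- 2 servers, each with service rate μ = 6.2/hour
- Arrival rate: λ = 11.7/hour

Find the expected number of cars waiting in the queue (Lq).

Traffic intensity: ρ = λ/(cμ) = 11.7/(2×6.2) = 0.9435
Since ρ = 0.9435 < 1, system is stable.
Offered load a = λ/μ = cρ = 11.7/6.2 = 1.8871
P₀ = [ Σₙ₌₀^1 aⁿ/n! + a^2/(2!(1-ρ)) ]⁻¹
Σ = a^0/0! + a^1/1! = 1.0000 + 1.8871 = 2.8871
a^2/(2!(1-ρ)) = 3.561134/(2 × 0.05645161) = 31.5415
P₀ = 1/(2.8871 + 31.5415) = 0.02905
Lq = P₀·a^2·ρ / (2!(1-ρ)²) = 0.029046 × 3.5611 × 0.94355 / (2 × 0.0031868) = 15.3127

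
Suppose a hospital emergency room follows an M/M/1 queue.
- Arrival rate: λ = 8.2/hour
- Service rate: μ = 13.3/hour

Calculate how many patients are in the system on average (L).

ρ = λ/μ = 8.2/13.3 = 0.6165
For M/M/1: L = λ/(μ-λ)
L = 8.2/(13.3-8.2) = 8.2/5.10
L = 1.6078 patients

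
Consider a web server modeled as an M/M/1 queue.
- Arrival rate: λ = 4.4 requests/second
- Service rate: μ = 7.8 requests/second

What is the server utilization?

Server utilization: ρ = λ/μ
ρ = 4.4/7.8 = 0.5641
The server is busy 56.41% of the time.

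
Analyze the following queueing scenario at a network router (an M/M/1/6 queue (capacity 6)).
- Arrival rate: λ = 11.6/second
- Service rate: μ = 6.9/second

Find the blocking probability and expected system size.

ρ = λ/μ = 11.6/6.9 = 1.68116
P₀ = (1-ρ)/(1-ρ^(K+1)) = (1-1.68116)/(1-1.68116^7) = -0.6812/-36.9545 = 0.01843
P_K = P₀×ρ^K = 0.01843 × 1.68116^6 = 0.01843 × 22.5764 = 0.4161
Blocking probability P_6 = 0.4161 (41.61%)
L = ρ[1 - (K+1)ρ^K + Kρ^(K+1)] / [(1-ρ)(1-ρ^(K+1))]
L = 1.68116 × (1 - 7×22.5764 + 6×37.9545) / ((1 - 1.68116) × (1 - 37.9545)) = 4.7213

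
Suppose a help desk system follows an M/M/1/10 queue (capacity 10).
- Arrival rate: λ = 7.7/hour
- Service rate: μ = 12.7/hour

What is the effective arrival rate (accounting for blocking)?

ρ = λ/μ = 7.7/12.7 = 0.6063
P₀ = (1-ρ)/(1-ρ^(K+1)) = (1-0.6063)/(1-0.6063^11) = 0.3937/0.9959 = 0.3953
P_K = P₀×ρ^K = 0.3953 × 0.6063^10 = 0.3953 × 0.006712 = 0.002653
λ_eff = λ(1-P_K) = 7.7 × (1 - 0.002653) = 7.7 × 0.99735 = 7.6796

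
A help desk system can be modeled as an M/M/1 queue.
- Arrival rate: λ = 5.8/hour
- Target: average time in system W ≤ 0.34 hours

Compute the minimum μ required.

For M/M/1: W = 1/(μ-λ)
Need W ≤ 0.34, so 1/(μ-λ) ≤ 0.34
μ - λ ≥ 1/0.34 = 2.9412
μ ≥ 5.8 + 2.9412 = 8.7412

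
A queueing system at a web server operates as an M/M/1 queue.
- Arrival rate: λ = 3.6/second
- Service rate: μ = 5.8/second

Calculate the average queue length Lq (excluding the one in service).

ρ = λ/μ = 3.6/5.8 = 0.6207
For M/M/1: Lq = λ²/(μ(μ-λ))
Lq = 12.96/(5.8 × 2.20)
Lq = 1.0157 requests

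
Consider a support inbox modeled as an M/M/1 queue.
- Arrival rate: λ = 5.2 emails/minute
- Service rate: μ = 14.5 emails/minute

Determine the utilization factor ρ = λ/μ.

Server utilization: ρ = λ/μ
ρ = 5.2/14.5 = 0.3586
The server is busy 35.86% of the time.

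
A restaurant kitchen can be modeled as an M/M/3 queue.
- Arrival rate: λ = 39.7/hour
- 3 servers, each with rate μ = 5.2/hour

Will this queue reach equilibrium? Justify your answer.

Stability requires ρ = λ/(cμ) < 1
ρ = 39.7/(3 × 5.2) = 39.7/15.60 = 2.5449
Since 2.5449 ≥ 1, the system is UNSTABLE.
Need c > λ/μ = 39.7/5.2 = 7.63.
Minimum servers needed: c = 8.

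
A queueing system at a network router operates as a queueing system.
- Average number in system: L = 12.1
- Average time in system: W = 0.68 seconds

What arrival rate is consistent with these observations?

Little's Law: L = λW, so λ = L/W
λ = 12.1/0.68 = 17.7941 packets/second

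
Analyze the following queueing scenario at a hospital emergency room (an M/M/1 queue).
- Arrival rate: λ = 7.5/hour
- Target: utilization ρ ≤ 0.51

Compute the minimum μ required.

ρ = λ/μ, so μ = λ/ρ
μ ≥ 7.5/0.51 = 14.7059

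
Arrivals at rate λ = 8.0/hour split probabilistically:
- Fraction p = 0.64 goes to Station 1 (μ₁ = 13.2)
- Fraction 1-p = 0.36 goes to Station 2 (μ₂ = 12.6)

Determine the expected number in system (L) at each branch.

Effective rates: λ₁ = 8.0×0.64 = 5.12, λ₂ = 8.0×0.36 = 2.88
Station 1: ρ₁ = 5.12/13.2 = 0.3879, L₁ = ρ₁/(1-ρ₁) = 0.3879/(1-0.3879) = 0.6337
Station 2: ρ₂ = 2.88/12.6 = 0.2286, L₂ = ρ₂/(1-ρ₂) = 0.2286/(1-0.2286) = 0.2963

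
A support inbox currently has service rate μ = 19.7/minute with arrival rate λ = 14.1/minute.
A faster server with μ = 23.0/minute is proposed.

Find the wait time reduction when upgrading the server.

System 1: ρ₁ = 14.1/19.7 = 0.7157, W₁ = 1/(19.7-14.1) = 0.17857
System 2: ρ₂ = 14.1/23.0 = 0.6130, W₂ = 1/(23.0-14.1) = 0.11236
Improvement: (W₁-W₂)/W₁ = (0.17857-0.11236)/0.17857 = 37.08%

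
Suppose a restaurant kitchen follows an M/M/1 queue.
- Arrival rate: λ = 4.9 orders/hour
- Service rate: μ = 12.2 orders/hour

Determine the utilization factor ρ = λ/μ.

Server utilization: ρ = λ/μ
ρ = 4.9/12.2 = 0.4016
The server is busy 40.16% of the time.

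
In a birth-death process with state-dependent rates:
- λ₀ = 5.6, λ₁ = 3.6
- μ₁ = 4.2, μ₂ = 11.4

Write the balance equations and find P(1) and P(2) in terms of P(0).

Balance equations:
State 0: λ₀P₀ = μ₁P₁ → P₁ = (λ₀/μ₁)P₀ = (5.6/4.2)P₀ = 1.3333P₀
State 1: P₂ = (λ₀λ₁)/(μ₁μ₂)P₀ = (5.6×3.6)/(4.2×11.4)P₀ = 0.4211P₀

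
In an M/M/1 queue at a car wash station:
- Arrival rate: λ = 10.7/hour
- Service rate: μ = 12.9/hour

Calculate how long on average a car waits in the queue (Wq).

First, compute utilization: ρ = λ/μ = 10.7/12.9 = 0.8295
For M/M/1: Wq = λ/(μ(μ-λ))
Wq = 10.7/(12.9 × (12.9-10.7))
Wq = 10.7/(12.9 × 2.20)
Wq = 0.3770 hours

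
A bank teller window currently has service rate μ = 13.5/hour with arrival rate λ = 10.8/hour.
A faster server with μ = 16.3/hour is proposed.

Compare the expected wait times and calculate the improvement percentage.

System 1: ρ₁ = 10.8/13.5 = 0.8000, W₁ = 1/(13.5-10.8) = 0.37037
System 2: ρ₂ = 10.8/16.3 = 0.6626, W₂ = 1/(16.3-10.8) = 0.18182
Improvement: (W₁-W₂)/W₁ = (0.37037-0.18182)/0.37037 = 50.91%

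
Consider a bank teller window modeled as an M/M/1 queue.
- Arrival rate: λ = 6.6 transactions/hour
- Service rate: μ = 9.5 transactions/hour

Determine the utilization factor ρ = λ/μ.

Server utilization: ρ = λ/μ
ρ = 6.6/9.5 = 0.6947
The server is busy 69.47% of the time.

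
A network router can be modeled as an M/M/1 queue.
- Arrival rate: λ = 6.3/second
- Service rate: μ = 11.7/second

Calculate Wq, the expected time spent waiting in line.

First, compute utilization: ρ = λ/μ = 6.3/11.7 = 0.5385
For M/M/1: Wq = λ/(μ(μ-λ))
Wq = 6.3/(11.7 × (11.7-6.3))
Wq = 6.3/(11.7 × 5.40)
Wq = 0.09972 seconds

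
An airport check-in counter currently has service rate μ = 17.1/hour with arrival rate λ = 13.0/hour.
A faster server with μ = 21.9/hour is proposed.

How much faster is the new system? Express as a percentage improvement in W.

System 1: ρ₁ = 13.0/17.1 = 0.7602, W₁ = 1/(17.1-13.0) = 0.24390
System 2: ρ₂ = 13.0/21.9 = 0.5936, W₂ = 1/(21.9-13.0) = 0.11236
Improvement: (W₁-W₂)/W₁ = (0.24390-0.11236)/0.24390 = 53.93%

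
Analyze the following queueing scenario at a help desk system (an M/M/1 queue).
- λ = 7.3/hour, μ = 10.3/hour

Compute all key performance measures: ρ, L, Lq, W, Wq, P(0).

Step 1: ρ = λ/μ = 7.3/10.3 = 0.7087
Step 2: L = λ/(μ-λ) = 7.3/3.00 = 2.4333
Step 3: Lq = λ²/(μ(μ-λ)) = 53.29/(10.3×3.00) = 1.7246
Step 4: W = 1/(μ-λ) = 1/3.00 = 0.33333
Step 5: Wq = λ/(μ(μ-λ)) = 7.3/(10.3×3.00) = 0.2362
Step 6: P(0) = 1-ρ = 0.2913
Verify: L = λW = 7.3×0.33333 = 2.4333 ✔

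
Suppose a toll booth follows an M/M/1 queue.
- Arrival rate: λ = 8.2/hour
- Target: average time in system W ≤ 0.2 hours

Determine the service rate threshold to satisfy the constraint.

For M/M/1: W = 1/(μ-λ)
Need W ≤ 0.2, so 1/(μ-λ) ≤ 0.2
μ - λ ≥ 1/0.2 = 5.0000
μ ≥ 8.2 + 5.0000 = 13.2000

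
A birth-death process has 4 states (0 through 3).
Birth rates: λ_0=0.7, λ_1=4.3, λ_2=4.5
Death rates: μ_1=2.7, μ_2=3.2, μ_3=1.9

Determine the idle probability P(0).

Ratios P(n)/P(0) = (λ₀···λₙ₋₁)/(μ₁···μₙ):
P(1)/P(0) = (0.7)/(2.7) = 0.25926
P(2)/P(0) = (0.7×4.3)/(2.7×3.2) = 0.34838
P(3)/P(0) = (0.7×4.3×4.5)/(2.7×3.2×1.9) = 0.82511

Normalization: ∑ P(n) = 1
P(0) × (1.0000 + 0.25926 + 0.34838 + 0.82511) = 1
P(0) × 2.4327 = 1
P(0) = 1/2.4327 = 0.4111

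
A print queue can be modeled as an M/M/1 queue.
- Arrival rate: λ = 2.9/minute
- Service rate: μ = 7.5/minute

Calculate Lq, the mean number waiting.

ρ = λ/μ = 2.9/7.5 = 0.3867
For M/M/1: Lq = λ²/(μ(μ-λ))
Lq = 8.41/(7.5 × 4.60)
Lq = 0.2438 jobs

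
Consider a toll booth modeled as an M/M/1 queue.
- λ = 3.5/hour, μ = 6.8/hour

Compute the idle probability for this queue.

ρ = λ/μ = 3.5/6.8 = 0.5147
P(0) = 1 - ρ = 1 - 0.5147 = 0.4853
The server is idle 48.53% of the time.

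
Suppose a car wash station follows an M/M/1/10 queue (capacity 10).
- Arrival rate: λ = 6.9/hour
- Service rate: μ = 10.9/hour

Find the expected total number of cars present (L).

ρ = λ/μ = 6.9/10.9 = 0.63303
P₀ = (1-ρ)/(1-ρ^(K+1)) = (1-0.63303)/(1-0.63303^11) = 0.3670/0.9935 = 0.3694
P_K = P₀×ρ^K = 0.36939 × 0.63303^10 = 0.36939 × 0.010333 = 0.003817
L = ρ[1 - (K+1)ρ^K + Kρ^(K+1)] / [(1-ρ)(1-ρ^(K+1))]
L = 0.63303 × (1 - 11×0.01033 + 10×0.006541) / ((1 - 0.63303) × (1 - 0.006541)) = 1.6526 cars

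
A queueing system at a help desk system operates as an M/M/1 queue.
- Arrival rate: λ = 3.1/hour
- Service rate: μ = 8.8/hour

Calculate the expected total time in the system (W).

First, compute utilization: ρ = λ/μ = 3.1/8.8 = 0.3523
For M/M/1: W = 1/(μ-λ)
W = 1/(8.8-3.1) = 1/5.70
W = 0.1754 hours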